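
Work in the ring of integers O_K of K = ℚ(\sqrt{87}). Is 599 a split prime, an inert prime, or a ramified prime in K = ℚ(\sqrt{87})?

inert

d = 87 ≡ 3 (mod 4), so O_K = ℤ[√87] and disc(K) = 4d = 348.
Since gcd(599, 348) = 1 the prime 599 does not ramify.
Compute (87/599) via Euler: 87^((599-1)/2) mod 599 = 598, so (87/599) = -1.
Legendre symbol -1 ⇒ 599 is inert.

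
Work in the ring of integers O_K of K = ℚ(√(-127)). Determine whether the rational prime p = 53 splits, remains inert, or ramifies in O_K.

d = -127 ≡ 1 (mod 4), so O_K = ℤ[(1+√-127)/2] and disc(K) = d = -127.
53 ∤ -127, so 53 is unramified.
Euler's criterion: (-127)^26 mod 53 = 52. Thus (-127|53) = -1.
Legendre symbol -1 ⇒ 53 is inert.

remains prime (inert)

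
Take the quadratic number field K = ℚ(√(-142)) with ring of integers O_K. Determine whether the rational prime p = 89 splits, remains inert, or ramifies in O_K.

split — (89) = 𝔭₁𝔭₂ with 𝔭₁ ≠ 𝔭₂

Since -142 ≢ 1 mod 4, the ring of integers is ℤ[√-142] with discriminant 4·(-142) = -568.
disc(K) = -568 is not divisible by 89; 89 is unramified.
Compute (-142/89) via Euler: 36^((89-1)/2) mod 89 = 1, so (-142/89) = 1.
Legendre symbol 1 ⇒ 89 is split.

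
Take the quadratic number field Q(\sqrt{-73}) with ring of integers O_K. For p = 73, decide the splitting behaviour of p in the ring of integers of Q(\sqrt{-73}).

Since -73 ≢ 1 mod 4, the ring of integers is ℤ[√-73] with discriminant 4·(-73) = -292.
disc(K) = -292 = 73·(-4), so p = 73 is ramified.

ramified — (73) = 𝔭²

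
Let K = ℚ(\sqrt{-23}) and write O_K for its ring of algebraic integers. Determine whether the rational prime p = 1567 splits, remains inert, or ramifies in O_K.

split — (1567) = 𝔭₁𝔭₂ with 𝔭₁ ≠ 𝔭₂

-23 mod 4 = 1, hence disc K = -23 and O_K = ℤ[(1+√-23)/2].
1567 ∤ -23, so 1567 is unramified.
(-23/1567) = 1544^783 mod 1567 = 1, giving Legendre symbol 1.
d is a quadratic residue mod p, hence 1567 splits in O_K.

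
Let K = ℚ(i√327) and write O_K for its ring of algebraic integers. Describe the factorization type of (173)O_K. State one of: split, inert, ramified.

-327 mod 4 = 1, hence disc K = -327 and O_K = ℤ[(1+√-327)/2].
disc(K) = -327 is not divisible by 173; 173 is unramified.
Legendre symbol by Euler's criterion: (-327/173) ≡ (-327)^86 ≡ 172 (mod 173), i.e. (-327/173) = -1.
(-327/173) = -1, so 173 is inert.

inert — (173) stays prime in O_K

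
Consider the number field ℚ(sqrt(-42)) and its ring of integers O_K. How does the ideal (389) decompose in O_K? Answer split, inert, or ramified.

d = -42 ≡ 2 (mod 4), so O_K = ℤ[√-42] and disc(K) = 4d = -168.
389 ∤ -168, so 389 is unramified.
Compute (-42/389) via Euler: 347^((389-1)/2) mod 389 = 1, so (-42/389) = 1.
d is a quadratic residue mod p, hence 389 splits in O_K.

splits completely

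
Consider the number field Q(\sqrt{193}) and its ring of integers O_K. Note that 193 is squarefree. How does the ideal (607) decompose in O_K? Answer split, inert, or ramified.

p splits

d = 193 ≡ 1 (mod 4), so O_K = ℤ[(1+√193)/2] and disc(K) = d = 193.
disc(K) = 193 is not divisible by 607; 607 is unramified.
Euler's criterion: 193^303 mod 607 = 1. Thus (193|607) = 1.
(193/607) = 1, so 607 splits.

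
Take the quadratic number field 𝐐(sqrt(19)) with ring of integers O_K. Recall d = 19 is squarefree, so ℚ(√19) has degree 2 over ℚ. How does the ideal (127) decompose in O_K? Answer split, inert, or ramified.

p splits

d = 19 ≡ 3 (mod 4), so O_K = ℤ[√19] and disc(K) = 4d = 76.
Since gcd(127, 76) = 1 the prime 127 does not ramify.
Euler's criterion: 19^63 mod 127 = 1. Thus (19|127) = 1.
Legendre symbol 1 ⇒ 127 is split.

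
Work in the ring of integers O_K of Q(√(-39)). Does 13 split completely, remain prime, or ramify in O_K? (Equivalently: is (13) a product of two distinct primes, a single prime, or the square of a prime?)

ramified — (13) = 𝔭²

-39 mod 4 = 1, hence disc K = -39 and O_K = ℤ[(1+√-39)/2].
13 divides disc(K) = -39, so 13 ramifies.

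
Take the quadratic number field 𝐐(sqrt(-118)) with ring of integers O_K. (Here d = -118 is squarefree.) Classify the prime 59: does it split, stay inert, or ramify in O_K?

Since -118 ≢ 1 mod 4, the ring of integers is ℤ[√-118] with discriminant 4·(-118) = -472.
Ramification test: 59 | -472. The prime 59 ramifies in K.

59 is ramified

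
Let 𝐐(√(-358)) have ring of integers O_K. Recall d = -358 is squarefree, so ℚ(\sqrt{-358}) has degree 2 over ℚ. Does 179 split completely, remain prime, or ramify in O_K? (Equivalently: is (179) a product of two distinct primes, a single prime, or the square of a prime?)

ramifies in O_K

Since -358 ≢ 1 mod 4, the ring of integers is ℤ[√-358] with discriminant 4·(-358) = -1432.
Ramification test: 179 | -1432. The prime 179 ramifies in K.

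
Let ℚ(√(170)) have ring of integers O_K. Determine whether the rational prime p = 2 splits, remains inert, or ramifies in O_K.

Since 170 ≢ 1 mod 4, the ring of integers is ℤ[√170] with discriminant 4·170 = 680.
Ramification test: 2 | 680. The prime 2 ramifies in K.

ramified — (2) = 𝔭²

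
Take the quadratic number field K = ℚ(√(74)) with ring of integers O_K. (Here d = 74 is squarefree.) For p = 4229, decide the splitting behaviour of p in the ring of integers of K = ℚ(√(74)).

d = 74 ≡ 2 (mod 4), so O_K = ℤ[√74] and disc(K) = 4d = 296.
4229 ∤ 296, so 4229 is unramified.
(74/4229) = 74^2114 mod 4229 = 4228, giving Legendre symbol -1.
(74/4229) = -1, so 4229 is inert.

inert — (4229) stays prime in O_K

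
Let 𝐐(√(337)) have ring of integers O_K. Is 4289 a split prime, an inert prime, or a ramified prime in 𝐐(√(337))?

d = 337 ≡ 1 (mod 4), so O_K = ℤ[(1+√337)/2] and disc(K) = d = 337.
4289 ∤ 337, so 4289 is unramified.
(337/4289) = 337^2144 mod 4289 = 4288, giving Legendre symbol -1.
Legendre symbol -1 ⇒ 4289 is inert.

inert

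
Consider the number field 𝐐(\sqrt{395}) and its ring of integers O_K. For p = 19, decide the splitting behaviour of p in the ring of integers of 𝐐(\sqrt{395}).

395 mod 4 = 3, hence disc K = 4·395 = 1580 and O_K = ℤ[√395].
Since gcd(19, 1580) = 1 the prime 19 does not ramify.
Euler's criterion: 395^9 mod 19 = 18. Thus (395|19) = -1.
(395/19) = -1, so 19 is inert.

inert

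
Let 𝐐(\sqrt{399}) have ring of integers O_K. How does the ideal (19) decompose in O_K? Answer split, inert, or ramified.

ramifies in O_K

Since 399 ≢ 1 mod 4, the ring of integers is ℤ[√399] with discriminant 4·399 = 1596.
19 divides disc(K) = 1596, so 19 ramifies.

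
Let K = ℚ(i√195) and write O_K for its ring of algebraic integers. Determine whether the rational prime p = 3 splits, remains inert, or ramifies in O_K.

p ramifies

Since -195 ≡ 1 mod 4, the ring of integers is ℤ[(1+√-195)/2] with discriminant -195.
Ramification test: 3 | -195. The prime 3 ramifies in K.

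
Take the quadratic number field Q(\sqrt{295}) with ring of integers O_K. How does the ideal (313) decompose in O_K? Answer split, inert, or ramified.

313 splits in O_K

295 mod 4 = 3, hence disc K = 4·295 = 1180 and O_K = ℤ[√295].
Since gcd(313, 1180) = 1 the prime 313 does not ramify.
Legendre symbol by Euler's criterion: (295/313) ≡ 295^156 ≡ 1 (mod 313), i.e. (295/313) = 1.
Legendre symbol 1 ⇒ 313 is split.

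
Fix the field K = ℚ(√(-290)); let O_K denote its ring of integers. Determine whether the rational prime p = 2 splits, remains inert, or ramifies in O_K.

-290 mod 4 = 2, hence disc K = 4·(-290) = -1160 and O_K = ℤ[√-290].
disc(K) = -1160 = 2·(-580), so p = 2 is ramified.

p ramifies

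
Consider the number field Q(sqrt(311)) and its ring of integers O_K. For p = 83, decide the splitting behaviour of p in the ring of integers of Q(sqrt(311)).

83 remains inert

311 mod 4 = 3, hence disc K = 4·311 = 1244 and O_K = ℤ[√311].
83 ∤ 1244, so 83 is unramified.
Compute (311/83) via Euler: 62^((83-1)/2) mod 83 = 82, so (311/83) = -1.
d is a non-residue mod p, hence 83 remains inert in O_K.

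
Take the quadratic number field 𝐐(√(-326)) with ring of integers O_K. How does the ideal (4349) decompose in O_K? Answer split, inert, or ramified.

-326 mod 4 = 2, hence disc K = 4·(-326) = -1304 and O_K = ℤ[√-326].
Since gcd(4349, -1304) = 1 the prime 4349 does not ramify.
(-326/4349) = 4023^2174 mod 4349 = 4348, giving Legendre symbol -1.
Legendre symbol -1 ⇒ 4349 is inert.

4349 remains inert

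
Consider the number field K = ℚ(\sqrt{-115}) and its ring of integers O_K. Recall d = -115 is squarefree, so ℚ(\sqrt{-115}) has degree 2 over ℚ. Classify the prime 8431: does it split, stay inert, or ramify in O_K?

Since -115 ≡ 1 mod 4, the ring of integers is ℤ[(1+√-115)/2] with discriminant -115.
Since gcd(8431, -115) = 1 the prime 8431 does not ramify.
Compute (-115/8431) via Euler: 8316^((8431-1)/2) mod 8431 = 1, so (-115/8431) = 1.
(-115/8431) = 1, so 8431 splits.

split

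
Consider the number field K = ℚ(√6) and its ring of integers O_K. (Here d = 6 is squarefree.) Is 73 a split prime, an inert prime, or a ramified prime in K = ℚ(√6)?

d = 6 ≡ 2 (mod 4), so O_K = ℤ[√6] and disc(K) = 4d = 24.
disc(K) = 24 is not divisible by 73; 73 is unramified.
Euler's criterion: 6^36 mod 73 = 1. Thus (6|73) = 1.
Legendre symbol 1 ⇒ 73 is split.

p splits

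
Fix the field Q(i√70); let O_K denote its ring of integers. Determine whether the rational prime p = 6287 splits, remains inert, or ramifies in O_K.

6287 remains inert

d = -70 ≡ 2 (mod 4), so O_K = ℤ[√-70] and disc(K) = 4d = -280.
6287 ∤ -280, so 6287 is unramified.
Legendre symbol by Euler's criterion: (-70/6287) ≡ (-70)^3143 ≡ 6286 (mod 6287), i.e. (-70/6287) = -1.
Legendre symbol -1 ⇒ 6287 is inert.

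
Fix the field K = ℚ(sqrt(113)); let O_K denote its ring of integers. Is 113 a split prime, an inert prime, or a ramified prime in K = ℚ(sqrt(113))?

ramified — (113) = 𝔭²

113 mod 4 = 1, hence disc K = 113 and O_K = ℤ[(1+√113)/2].
113 divides disc(K) = 113, so 113 ramifies.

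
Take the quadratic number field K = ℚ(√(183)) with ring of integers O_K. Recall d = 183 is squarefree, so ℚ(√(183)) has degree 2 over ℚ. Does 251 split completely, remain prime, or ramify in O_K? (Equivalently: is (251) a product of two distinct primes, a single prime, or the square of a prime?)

183 mod 4 = 3, hence disc K = 4·183 = 732 and O_K = ℤ[√183].
disc(K) = 732 is not divisible by 251; 251 is unramified.
Compute (183/251) via Euler: 183^((251-1)/2) mod 251 = 250, so (183/251) = -1.
d is a non-residue mod p, hence 251 remains inert in O_K.

251 remains inert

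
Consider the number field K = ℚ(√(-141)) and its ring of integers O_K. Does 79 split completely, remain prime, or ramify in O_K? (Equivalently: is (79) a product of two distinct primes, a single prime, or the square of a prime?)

d = -141 ≡ 3 (mod 4), so O_K = ℤ[√-141] and disc(K) = 4d = -564.
disc(K) = -564 is not divisible by 79; 79 is unramified.
Compute (-141/79) via Euler: 17^((79-1)/2) mod 79 = 78, so (-141/79) = -1.
Legendre symbol -1 ⇒ 79 is inert.

p is inert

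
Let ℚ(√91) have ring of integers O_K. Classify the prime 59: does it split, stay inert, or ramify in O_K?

91 mod 4 = 3, hence disc K = 4·91 = 364 and O_K = ℤ[√91].
disc(K) = 364 is not divisible by 59; 59 is unramified.
Euler's criterion: 91^29 mod 59 = 58. Thus (91|59) = -1.
(91/59) = -1, so 59 is inert.

inert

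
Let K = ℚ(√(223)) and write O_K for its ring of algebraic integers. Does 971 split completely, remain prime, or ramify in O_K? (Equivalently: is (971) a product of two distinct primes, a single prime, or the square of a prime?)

223 mod 4 = 3, hence disc K = 4·223 = 892 and O_K = ℤ[√223].
Since gcd(971, 892) = 1 the prime 971 does not ramify.
Legendre symbol by Euler's criterion: (223/971) ≡ 223^485 ≡ 1 (mod 971), i.e. (223/971) = 1.
(223/971) = 1, so 971 splits.

split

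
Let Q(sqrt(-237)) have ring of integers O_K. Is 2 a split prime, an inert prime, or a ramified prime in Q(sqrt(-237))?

ramified — (2) = 𝔭²

d = -237 ≡ 3 (mod 4), so O_K = ℤ[√-237] and disc(K) = 4d = -948.
2 divides disc(K) = -948, so 2 ramifies.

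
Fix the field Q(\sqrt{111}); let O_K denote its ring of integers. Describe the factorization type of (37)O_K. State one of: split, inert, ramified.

Since 111 ≢ 1 mod 4, the ring of integers is ℤ[√111] with discriminant 4·111 = 444.
37 divides disc(K) = 444, so 37 ramifies.

ramified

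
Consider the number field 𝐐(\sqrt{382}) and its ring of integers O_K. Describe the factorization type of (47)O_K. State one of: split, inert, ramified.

d = 382 ≡ 2 (mod 4), so O_K = ℤ[√382] and disc(K) = 4d = 1528.
disc(K) = 1528 is not divisible by 47; 47 is unramified.
(382/47) = 6^23 mod 47 = 1, giving Legendre symbol 1.
Legendre symbol 1 ⇒ 47 is split.

splits completely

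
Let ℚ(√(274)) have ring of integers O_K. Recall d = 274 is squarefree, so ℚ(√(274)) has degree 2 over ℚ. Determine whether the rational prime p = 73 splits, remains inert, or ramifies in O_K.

split

274 mod 4 = 2, hence disc K = 4·274 = 1096 and O_K = ℤ[√274].
73 ∤ 1096, so 73 is unramified.
(274/73) = 55^36 mod 73 = 1, giving Legendre symbol 1.
(274/73) = 1, so 73 splits.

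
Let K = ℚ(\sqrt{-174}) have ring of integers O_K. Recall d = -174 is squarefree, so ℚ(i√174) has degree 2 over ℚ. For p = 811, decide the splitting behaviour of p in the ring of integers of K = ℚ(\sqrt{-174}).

remains prime (inert)

-174 mod 4 = 2, hence disc K = 4·(-174) = -696 and O_K = ℤ[√-174].
Since gcd(811, -696) = 1 the prime 811 does not ramify.
Euler's criterion: (-174)^405 mod 811 = 810. Thus (-174|811) = -1.
d is a non-residue mod p, hence 811 remains inert in O_K.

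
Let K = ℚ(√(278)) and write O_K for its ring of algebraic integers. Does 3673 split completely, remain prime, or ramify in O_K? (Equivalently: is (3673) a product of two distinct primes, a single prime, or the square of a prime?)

Since 278 ≢ 1 mod 4, the ring of integers is ℤ[√278] with discriminant 4·278 = 1112.
disc(K) = 1112 is not divisible by 3673; 3673 is unramified.
(278/3673) = 278^1836 mod 3673 = 3672, giving Legendre symbol -1.
Legendre symbol -1 ⇒ 3673 is inert.

remains prime (inert)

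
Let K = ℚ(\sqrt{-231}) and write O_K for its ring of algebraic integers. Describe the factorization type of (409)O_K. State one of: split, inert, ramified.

split — (409) = 𝔭₁𝔭₂ with 𝔭₁ ≠ 𝔭₂

Since -231 ≡ 1 mod 4, the ring of integers is ℤ[(1+√-231)/2] with discriminant -231.
disc(K) = -231 is not divisible by 409; 409 is unramified.
(-231/409) = 178^204 mod 409 = 1, giving Legendre symbol 1.
d is a quadratic residue mod p, hence 409 splits in O_K.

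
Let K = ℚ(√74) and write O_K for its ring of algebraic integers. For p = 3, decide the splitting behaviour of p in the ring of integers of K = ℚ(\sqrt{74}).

p is inert

74 mod 4 = 2, hence disc K = 4·74 = 296 and O_K = ℤ[√74].
disc(K) = 296 is not divisible by 3; 3 is unramified.
Legendre symbol by Euler's criterion: (74/3) ≡ 74^1 ≡ 2 (mod 3), i.e. (74/3) = -1.
Legendre symbol -1 ⇒ 3 is inert.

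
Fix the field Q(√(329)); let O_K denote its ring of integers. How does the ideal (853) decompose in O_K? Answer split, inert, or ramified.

329 mod 4 = 1, hence disc K = 329 and O_K = ℤ[(1+√329)/2].
853 ∤ 329, so 853 is unramified.
Euler's criterion: 329^426 mod 853 = 852. Thus (329|853) = -1.
(329/853) = -1, so 853 is inert.

remains prime (inert)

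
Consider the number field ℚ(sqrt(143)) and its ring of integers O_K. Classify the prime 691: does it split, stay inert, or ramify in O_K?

d = 143 ≡ 3 (mod 4), so O_K = ℤ[√143] and disc(K) = 4d = 572.
691 ∤ 572, so 691 is unramified.
(143/691) = 143^345 mod 691 = 1, giving Legendre symbol 1.
(143/691) = 1, so 691 splits.

p splits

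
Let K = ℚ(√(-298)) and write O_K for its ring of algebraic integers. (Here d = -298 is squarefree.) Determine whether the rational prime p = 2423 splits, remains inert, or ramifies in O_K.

remains prime (inert)

-298 mod 4 = 2, hence disc K = 4·(-298) = -1192 and O_K = ℤ[√-298].
2423 ∤ -1192, so 2423 is unramified.
(-298/2423) = 2125^1211 mod 2423 = 2422, giving Legendre symbol -1.
d is a non-residue mod p, hence 2423 remains inert in O_K.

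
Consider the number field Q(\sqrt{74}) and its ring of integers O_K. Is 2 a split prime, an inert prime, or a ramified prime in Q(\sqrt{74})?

74 mod 4 = 2, hence disc K = 4·74 = 296 and O_K = ℤ[√74].
disc(K) = 296 = 2·148, so p = 2 is ramified.

ramifies in O_K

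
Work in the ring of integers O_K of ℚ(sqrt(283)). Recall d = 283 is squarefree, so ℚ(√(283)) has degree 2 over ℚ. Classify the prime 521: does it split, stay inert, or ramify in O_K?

p splits

283 mod 4 = 3, hence disc K = 4·283 = 1132 and O_K = ℤ[√283].
disc(K) = 1132 is not divisible by 521; 521 is unramified.
(283/521) = 283^260 mod 521 = 1, giving Legendre symbol 1.
Legendre symbol 1 ⇒ 521 is split.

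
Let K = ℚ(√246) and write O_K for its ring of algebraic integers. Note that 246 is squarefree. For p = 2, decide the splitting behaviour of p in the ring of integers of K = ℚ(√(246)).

ramified — (2) = 𝔭²

Since 246 ≢ 1 mod 4, the ring of integers is ℤ[√246] with discriminant 4·246 = 984.
disc(K) = 984 = 2·492, so p = 2 is ramified.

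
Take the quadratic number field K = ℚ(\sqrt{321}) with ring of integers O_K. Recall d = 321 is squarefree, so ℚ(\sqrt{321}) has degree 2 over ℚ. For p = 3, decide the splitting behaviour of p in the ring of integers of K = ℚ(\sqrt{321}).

3 is ramified

321 mod 4 = 1, hence disc K = 321 and O_K = ℤ[(1+√321)/2].
Ramification test: 3 | 321. The prime 3 ramifies in K.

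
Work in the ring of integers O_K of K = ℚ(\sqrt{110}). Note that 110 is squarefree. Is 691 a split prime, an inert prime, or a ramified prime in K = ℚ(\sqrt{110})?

split — (691) = 𝔭₁𝔭₂ with 𝔭₁ ≠ 𝔭₂

110 mod 4 = 2, hence disc K = 4·110 = 440 and O_K = ℤ[√110].
disc(K) = 440 is not divisible by 691; 691 is unramified.
(110/691) = 110^345 mod 691 = 1, giving Legendre symbol 1.
Legendre symbol 1 ⇒ 691 is split.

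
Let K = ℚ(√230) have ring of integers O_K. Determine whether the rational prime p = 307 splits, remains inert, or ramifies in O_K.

307 remains inert

d = 230 ≡ 2 (mod 4), so O_K = ℤ[√230] and disc(K) = 4d = 920.
Since gcd(307, 920) = 1 the prime 307 does not ramify.
Euler's criterion: 230^153 mod 307 = 306. Thus (230|307) = -1.
Legendre symbol -1 ⇒ 307 is inert.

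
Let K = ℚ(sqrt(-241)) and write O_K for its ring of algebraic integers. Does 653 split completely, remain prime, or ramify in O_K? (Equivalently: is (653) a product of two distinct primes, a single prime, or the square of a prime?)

inert — (653) stays prime in O_K

d = -241 ≡ 3 (mod 4), so O_K = ℤ[√-241] and disc(K) = 4d = -964.
653 ∤ -964, so 653 is unramified.
Compute (-241/653) via Euler: 412^((653-1)/2) mod 653 = 652, so (-241/653) = -1.
(-241/653) = -1, so 653 is inert.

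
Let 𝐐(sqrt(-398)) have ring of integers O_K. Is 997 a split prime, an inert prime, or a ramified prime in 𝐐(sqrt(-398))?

-398 mod 4 = 2, hence disc K = 4·(-398) = -1592 and O_K = ℤ[√-398].
997 ∤ -1592, so 997 is unramified.
Compute (-398/997) via Euler: 599^((997-1)/2) mod 997 = 996, so (-398/997) = -1.
(-398/997) = -1, so 997 is inert.

inert — (997) stays prime in O_K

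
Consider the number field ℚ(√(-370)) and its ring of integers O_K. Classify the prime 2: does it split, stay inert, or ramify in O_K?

ramified — (2) = 𝔭²

Since -370 ≢ 1 mod 4, the ring of integers is ℤ[√-370] with discriminant 4·(-370) = -1480.
2 divides disc(K) = -1480, so 2 ramifies.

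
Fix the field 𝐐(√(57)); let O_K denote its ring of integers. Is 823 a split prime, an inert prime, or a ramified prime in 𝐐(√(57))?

d = 57 ≡ 1 (mod 4), so O_K = ℤ[(1+√57)/2] and disc(K) = d = 57.
Since gcd(823, 57) = 1 the prime 823 does not ramify.
Compute (57/823) via Euler: 57^((823-1)/2) mod 823 = 1, so (57/823) = 1.
(57/823) = 1, so 823 splits.

p splits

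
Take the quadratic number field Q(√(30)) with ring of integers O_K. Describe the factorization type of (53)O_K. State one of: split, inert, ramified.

Since 30 ≢ 1 mod 4, the ring of integers is ℤ[√30] with discriminant 4·30 = 120.
disc(K) = 120 is not divisible by 53; 53 is unramified.
Euler's criterion: 30^26 mod 53 = 52. Thus (30|53) = -1.
Legendre symbol -1 ⇒ 53 is inert.

inert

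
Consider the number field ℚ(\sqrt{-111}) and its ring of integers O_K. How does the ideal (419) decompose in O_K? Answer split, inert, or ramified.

d = -111 ≡ 1 (mod 4), so O_K = ℤ[(1+√-111)/2] and disc(K) = d = -111.
disc(K) = -111 is not divisible by 419; 419 is unramified.
Legendre symbol by Euler's criterion: (-111/419) ≡ (-111)^209 ≡ 418 (mod 419), i.e. (-111/419) = -1.
(-111/419) = -1, so 419 is inert.

inert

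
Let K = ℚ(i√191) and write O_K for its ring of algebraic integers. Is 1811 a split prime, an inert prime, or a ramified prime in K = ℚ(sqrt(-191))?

-191 mod 4 = 1, hence disc K = -191 and O_K = ℤ[(1+√-191)/2].
disc(K) = -191 is not divisible by 1811; 1811 is unramified.
Euler's criterion: (-191)^905 mod 1811 = 1. Thus (-191|1811) = 1.
(-191/1811) = 1, so 1811 splits.

p splits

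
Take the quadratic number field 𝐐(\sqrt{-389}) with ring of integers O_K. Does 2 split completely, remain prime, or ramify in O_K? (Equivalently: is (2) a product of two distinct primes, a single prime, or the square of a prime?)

ramified

-389 mod 4 = 3, hence disc K = 4·(-389) = -1556 and O_K = ℤ[√-389].
Ramification test: 2 | -1556. The prime 2 ramifies in K.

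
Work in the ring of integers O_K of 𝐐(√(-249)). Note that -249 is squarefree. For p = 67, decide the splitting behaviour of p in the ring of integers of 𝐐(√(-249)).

-249 mod 4 = 3, hence disc K = 4·(-249) = -996 and O_K = ℤ[√-249].
Since gcd(67, -996) = 1 the prime 67 does not ramify.
Compute (-249/67) via Euler: 19^((67-1)/2) mod 67 = 1, so (-249/67) = 1.
Legendre symbol 1 ⇒ 67 is split.

split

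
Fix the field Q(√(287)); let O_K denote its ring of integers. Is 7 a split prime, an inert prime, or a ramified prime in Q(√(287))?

Since 287 ≢ 1 mod 4, the ring of integers is ℤ[√287] with discriminant 4·287 = 1148.
disc(K) = 1148 = 7·164, so p = 7 is ramified.

ramified — (7) = 𝔭²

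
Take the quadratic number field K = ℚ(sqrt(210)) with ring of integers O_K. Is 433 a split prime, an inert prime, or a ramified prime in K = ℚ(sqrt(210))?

210 mod 4 = 2, hence disc K = 4·210 = 840 and O_K = ℤ[√210].
433 ∤ 840, so 433 is unramified.
Euler's criterion: 210^216 mod 433 = 1. Thus (210|433) = 1.
(210/433) = 1, so 433 splits.

p splits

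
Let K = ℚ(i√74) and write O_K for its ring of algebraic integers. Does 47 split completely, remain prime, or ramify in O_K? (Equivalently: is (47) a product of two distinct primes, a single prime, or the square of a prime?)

inert

d = -74 ≡ 2 (mod 4), so O_K = ℤ[√-74] and disc(K) = 4d = -296.
Since gcd(47, -296) = 1 the prime 47 does not ramify.
Euler's criterion: (-74)^23 mod 47 = 46. Thus (-74|47) = -1.
d is a non-residue mod p, hence 47 remains inert in O_K.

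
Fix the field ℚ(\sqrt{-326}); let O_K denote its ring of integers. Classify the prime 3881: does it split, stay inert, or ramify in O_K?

d = -326 ≡ 2 (mod 4), so O_K = ℤ[√-326] and disc(K) = 4d = -1304.
disc(K) = -1304 is not divisible by 3881; 3881 is unramified.
Compute (-326/3881) via Euler: 3555^((3881-1)/2) mod 3881 = 1, so (-326/3881) = 1.
d is a quadratic residue mod p, hence 3881 splits in O_K.

split — (3881) = 𝔭₁𝔭₂ with 𝔭₁ ≠ 𝔭₂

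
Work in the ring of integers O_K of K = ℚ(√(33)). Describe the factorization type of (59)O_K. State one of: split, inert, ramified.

remains prime (inert)

d = 33 ≡ 1 (mod 4), so O_K = ℤ[(1+√33)/2] and disc(K) = d = 33.
disc(K) = 33 is not divisible by 59; 59 is unramified.
Compute (33/59) via Euler: 33^((59-1)/2) mod 59 = 58, so (33/59) = -1.
Legendre symbol -1 ⇒ 59 is inert.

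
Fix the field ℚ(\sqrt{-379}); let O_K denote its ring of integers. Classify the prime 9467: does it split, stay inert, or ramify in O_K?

split

-379 mod 4 = 1, hence disc K = -379 and O_K = ℤ[(1+√-379)/2].
9467 ∤ -379, so 9467 is unramified.
Legendre symbol by Euler's criterion: (-379/9467) ≡ (-379)^4733 ≡ 1 (mod 9467), i.e. (-379/9467) = 1.
(-379/9467) = 1, so 9467 splits.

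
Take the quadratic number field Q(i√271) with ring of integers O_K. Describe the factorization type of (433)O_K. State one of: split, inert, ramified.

split

d = -271 ≡ 1 (mod 4), so O_K = ℤ[(1+√-271)/2] and disc(K) = d = -271.
Since gcd(433, -271) = 1 the prime 433 does not ramify.
Legendre symbol by Euler's criterion: (-271/433) ≡ (-271)^216 ≡ 1 (mod 433), i.e. (-271/433) = 1.
(-271/433) = 1, so 433 splits.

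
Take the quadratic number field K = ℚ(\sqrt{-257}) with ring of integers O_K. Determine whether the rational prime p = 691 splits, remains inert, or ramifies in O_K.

split — (691) = 𝔭₁𝔭₂ with 𝔭₁ ≠ 𝔭₂

d = -257 ≡ 3 (mod 4), so O_K = ℤ[√-257] and disc(K) = 4d = -1028.
691 ∤ -1028, so 691 is unramified.
(-257/691) = 434^345 mod 691 = 1, giving Legendre symbol 1.
(-257/691) = 1, so 691 splits.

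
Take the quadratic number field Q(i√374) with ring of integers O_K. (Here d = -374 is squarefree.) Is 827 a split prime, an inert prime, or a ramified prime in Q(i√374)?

Since -374 ≢ 1 mod 4, the ring of integers is ℤ[√-374] with discriminant 4·(-374) = -1496.
827 ∤ -1496, so 827 is unramified.
Legendre symbol by Euler's criterion: (-374/827) ≡ (-374)^413 ≡ 826 (mod 827), i.e. (-374/827) = -1.
d is a non-residue mod p, hence 827 remains inert in O_K.

inert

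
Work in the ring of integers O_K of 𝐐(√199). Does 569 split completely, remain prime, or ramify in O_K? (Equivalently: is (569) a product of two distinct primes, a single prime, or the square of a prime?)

inert

199 mod 4 = 3, hence disc K = 4·199 = 796 and O_K = ℤ[√199].
Since gcd(569, 796) = 1 the prime 569 does not ramify.
Legendre symbol by Euler's criterion: (199/569) ≡ 199^284 ≡ 568 (mod 569), i.e. (199/569) = -1.
Legendre symbol -1 ⇒ 569 is inert.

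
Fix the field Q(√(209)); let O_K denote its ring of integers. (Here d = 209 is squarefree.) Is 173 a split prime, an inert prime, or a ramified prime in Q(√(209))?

Since 209 ≡ 1 mod 4, the ring of integers is ℤ[(1+√209)/2] with discriminant 209.
Since gcd(173, 209) = 1 the prime 173 does not ramify.
Euler's criterion: 209^86 mod 173 = 1. Thus (209|173) = 1.
(209/173) = 1, so 173 splits.

splits completely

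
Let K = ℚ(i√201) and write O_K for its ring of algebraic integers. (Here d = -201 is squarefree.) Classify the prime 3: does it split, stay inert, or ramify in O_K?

ramified — (3) = 𝔭²

d = -201 ≡ 3 (mod 4), so O_K = ℤ[√-201] and disc(K) = 4d = -804.
3 divides disc(K) = -804, so 3 ramifies.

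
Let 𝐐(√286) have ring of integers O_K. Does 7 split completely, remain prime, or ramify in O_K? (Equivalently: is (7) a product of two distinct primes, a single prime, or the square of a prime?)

inert — (7) stays prime in O_K

Since 286 ≢ 1 mod 4, the ring of integers is ℤ[√286] with discriminant 4·286 = 1144.
7 ∤ 1144, so 7 is unramified.
(286/7) = 6^3 mod 7 = 6, giving Legendre symbol -1.
d is a non-residue mod p, hence 7 remains inert in O_K.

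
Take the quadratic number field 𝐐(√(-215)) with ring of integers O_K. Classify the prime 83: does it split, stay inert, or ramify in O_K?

Since -215 ≡ 1 mod 4, the ring of integers is ℤ[(1+√-215)/2] with discriminant -215.
disc(K) = -215 is not divisible by 83; 83 is unramified.
Legendre symbol by Euler's criterion: (-215/83) ≡ (-215)^41 ≡ 82 (mod 83), i.e. (-215/83) = -1.
d is a non-residue mod p, hence 83 remains inert in O_K.

inert — (83) stays prime in O_K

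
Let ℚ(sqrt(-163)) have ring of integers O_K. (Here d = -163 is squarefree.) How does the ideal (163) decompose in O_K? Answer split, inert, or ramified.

p ramifies

Since -163 ≡ 1 mod 4, the ring of integers is ℤ[(1+√-163)/2] with discriminant -163.
disc(K) = -163 = 163·(-1), so p = 163 is ramified.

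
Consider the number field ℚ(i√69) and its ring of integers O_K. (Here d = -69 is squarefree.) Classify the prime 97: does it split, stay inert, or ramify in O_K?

inert

Since -69 ≢ 1 mod 4, the ring of integers is ℤ[√-69] with discriminant 4·(-69) = -276.
Since gcd(97, -276) = 1 the prime 97 does not ramify.
Euler's criterion: (-69)^48 mod 97 = 96. Thus (-69|97) = -1.
(-69/97) = -1, so 97 is inert.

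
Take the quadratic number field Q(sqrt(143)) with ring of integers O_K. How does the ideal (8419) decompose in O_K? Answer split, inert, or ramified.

143 mod 4 = 3, hence disc K = 4·143 = 572 and O_K = ℤ[√143].
Since gcd(8419, 572) = 1 the prime 8419 does not ramify.
Compute (143/8419) via Euler: 143^((8419-1)/2) mod 8419 = 1, so (143/8419) = 1.
Legendre symbol 1 ⇒ 8419 is split.

split — (8419) = 𝔭₁𝔭₂ with 𝔭₁ ≠ 𝔭₂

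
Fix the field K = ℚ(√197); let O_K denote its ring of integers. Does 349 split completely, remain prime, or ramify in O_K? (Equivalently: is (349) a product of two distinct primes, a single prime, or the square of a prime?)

remains prime (inert)

197 mod 4 = 1, hence disc K = 197 and O_K = ℤ[(1+√197)/2].
disc(K) = 197 is not divisible by 349; 349 is unramified.
Legendre symbol by Euler's criterion: (197/349) ≡ 197^174 ≡ 348 (mod 349), i.e. (197/349) = -1.
(197/349) = -1, so 349 is inert.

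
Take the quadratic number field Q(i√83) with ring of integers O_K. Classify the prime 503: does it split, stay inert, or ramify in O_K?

d = -83 ≡ 1 (mod 4), so O_K = ℤ[(1+√-83)/2] and disc(K) = d = -83.
Since gcd(503, -83) = 1 the prime 503 does not ramify.
(-83/503) = 420^251 mod 503 = 502, giving Legendre symbol -1.
d is a non-residue mod p, hence 503 remains inert in O_K.

remains prime (inert)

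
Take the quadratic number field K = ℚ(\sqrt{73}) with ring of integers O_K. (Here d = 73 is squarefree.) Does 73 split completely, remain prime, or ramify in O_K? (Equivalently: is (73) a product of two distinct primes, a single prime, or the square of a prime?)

d = 73 ≡ 1 (mod 4), so O_K = ℤ[(1+√73)/2] and disc(K) = d = 73.
73 divides disc(K) = 73, so 73 ramifies.

ramified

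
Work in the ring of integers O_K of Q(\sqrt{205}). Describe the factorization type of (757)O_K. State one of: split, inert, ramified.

p splits

205 mod 4 = 1, hence disc K = 205 and O_K = ℤ[(1+√205)/2].
757 ∤ 205, so 757 is unramified.
(205/757) = 205^378 mod 757 = 1, giving Legendre symbol 1.
d is a quadratic residue mod p, hence 757 splits in O_K.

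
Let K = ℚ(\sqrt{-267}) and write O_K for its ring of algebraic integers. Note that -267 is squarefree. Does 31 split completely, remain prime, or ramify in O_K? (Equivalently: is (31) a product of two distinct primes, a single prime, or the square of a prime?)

Since -267 ≡ 1 mod 4, the ring of integers is ℤ[(1+√-267)/2] with discriminant -267.
disc(K) = -267 is not divisible by 31; 31 is unramified.
(-267/31) = 12^15 mod 31 = 30, giving Legendre symbol -1.
d is a non-residue mod p, hence 31 remains inert in O_K.

31 remains inert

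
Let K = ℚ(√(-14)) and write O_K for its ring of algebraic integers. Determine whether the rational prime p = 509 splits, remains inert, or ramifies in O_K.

Since -14 ≢ 1 mod 4, the ring of integers is ℤ[√-14] with discriminant 4·(-14) = -56.
509 ∤ -56, so 509 is unramified.
Euler's criterion: (-14)^254 mod 509 = 1. Thus (-14|509) = 1.
(-14/509) = 1, so 509 splits.

509 splits in O_K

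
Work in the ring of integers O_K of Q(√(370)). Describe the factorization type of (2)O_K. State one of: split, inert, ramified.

Since 370 ≢ 1 mod 4, the ring of integers is ℤ[√370] with discriminant 4·370 = 1480.
disc(K) = 1480 = 2·740, so p = 2 is ramified.

ramified — (2) = 𝔭²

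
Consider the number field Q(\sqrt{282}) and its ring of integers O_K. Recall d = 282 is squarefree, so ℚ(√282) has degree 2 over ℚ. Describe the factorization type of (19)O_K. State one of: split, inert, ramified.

Since 282 ≢ 1 mod 4, the ring of integers is ℤ[√282] with discriminant 4·282 = 1128.
disc(K) = 1128 is not divisible by 19; 19 is unramified.
Compute (282/19) via Euler: 16^((19-1)/2) mod 19 = 1, so (282/19) = 1.
Legendre symbol 1 ⇒ 19 is split.

19 splits in O_K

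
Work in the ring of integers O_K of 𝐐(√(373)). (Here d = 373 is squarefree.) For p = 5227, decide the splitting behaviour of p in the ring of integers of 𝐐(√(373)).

373 mod 4 = 1, hence disc K = 373 and O_K = ℤ[(1+√373)/2].
disc(K) = 373 is not divisible by 5227; 5227 is unramified.
Compute (373/5227) via Euler: 373^((5227-1)/2) mod 5227 = 5226, so (373/5227) = -1.
Legendre symbol -1 ⇒ 5227 is inert.

inert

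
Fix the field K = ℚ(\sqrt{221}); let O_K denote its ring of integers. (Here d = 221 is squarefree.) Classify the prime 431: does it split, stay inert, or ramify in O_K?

431 splits in O_K

d = 221 ≡ 1 (mod 4), so O_K = ℤ[(1+√221)/2] and disc(K) = d = 221.
Since gcd(431, 221) = 1 the prime 431 does not ramify.
(221/431) = 221^215 mod 431 = 1, giving Legendre symbol 1.
(221/431) = 1, so 431 splits.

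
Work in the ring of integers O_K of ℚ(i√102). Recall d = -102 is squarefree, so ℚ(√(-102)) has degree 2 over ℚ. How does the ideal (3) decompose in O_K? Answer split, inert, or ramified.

p ramifies

d = -102 ≡ 2 (mod 4), so O_K = ℤ[√-102] and disc(K) = 4d = -408.
Ramification test: 3 | -408. The prime 3 ramifies in K.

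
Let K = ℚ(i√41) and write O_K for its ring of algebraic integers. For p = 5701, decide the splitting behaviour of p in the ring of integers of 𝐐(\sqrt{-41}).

Since -41 ≢ 1 mod 4, the ring of integers is ℤ[√-41] with discriminant 4·(-41) = -164.
disc(K) = -164 is not divisible by 5701; 5701 is unramified.
Euler's criterion: (-41)^2850 mod 5701 = 1. Thus (-41|5701) = 1.
d is a quadratic residue mod p, hence 5701 splits in O_K.

splits completely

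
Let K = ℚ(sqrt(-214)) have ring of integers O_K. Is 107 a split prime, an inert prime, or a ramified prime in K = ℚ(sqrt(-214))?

ramified

Since -214 ≢ 1 mod 4, the ring of integers is ℤ[√-214] with discriminant 4·(-214) = -856.
disc(K) = -856 = 107·(-8), so p = 107 is ramified.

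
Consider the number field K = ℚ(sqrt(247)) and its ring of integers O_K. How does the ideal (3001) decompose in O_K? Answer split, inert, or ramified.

Since 247 ≢ 1 mod 4, the ring of integers is ℤ[√247] with discriminant 4·247 = 988.
3001 ∤ 988, so 3001 is unramified.
Legendre symbol by Euler's criterion: (247/3001) ≡ 247^1500 ≡ 1 (mod 3001), i.e. (247/3001) = 1.
(247/3001) = 1, so 3001 splits.

3001 splits in O_K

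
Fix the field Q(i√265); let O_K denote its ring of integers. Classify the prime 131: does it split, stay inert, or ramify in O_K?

inert — (131) stays prime in O_K

Since -265 ≢ 1 mod 4, the ring of integers is ℤ[√-265] with discriminant 4·(-265) = -1060.
disc(K) = -1060 is not divisible by 131; 131 is unramified.
Compute (-265/131) via Euler: 128^((131-1)/2) mod 131 = 130, so (-265/131) = -1.
Legendre symbol -1 ⇒ 131 is inert.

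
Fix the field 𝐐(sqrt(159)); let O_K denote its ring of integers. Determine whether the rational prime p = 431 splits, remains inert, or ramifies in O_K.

Since 159 ≢ 1 mod 4, the ring of integers is ℤ[√159] with discriminant 4·159 = 636.
disc(K) = 636 is not divisible by 431; 431 is unramified.
Legendre symbol by Euler's criterion: (159/431) ≡ 159^215 ≡ 1 (mod 431), i.e. (159/431) = 1.
d is a quadratic residue mod p, hence 431 splits in O_K.

split — (431) = 𝔭₁𝔭₂ with 𝔭₁ ≠ 𝔭₂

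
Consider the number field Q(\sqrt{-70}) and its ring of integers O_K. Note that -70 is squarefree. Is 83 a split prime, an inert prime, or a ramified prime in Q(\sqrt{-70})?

p is inert

-70 mod 4 = 2, hence disc K = 4·(-70) = -280 and O_K = ℤ[√-70].
83 ∤ -280, so 83 is unramified.
Euler's criterion: (-70)^41 mod 83 = 82. Thus (-70|83) = -1.
(-70/83) = -1, so 83 is inert.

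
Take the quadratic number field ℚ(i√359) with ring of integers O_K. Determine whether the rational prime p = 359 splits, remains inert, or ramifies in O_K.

Since -359 ≡ 1 mod 4, the ring of integers is ℤ[(1+√-359)/2] with discriminant -359.
Ramification test: 359 | -359. The prime 359 ramifies in K.

p ramifies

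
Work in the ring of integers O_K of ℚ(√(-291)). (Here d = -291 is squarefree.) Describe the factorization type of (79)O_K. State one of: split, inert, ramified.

p splits

Since -291 ≡ 1 mod 4, the ring of integers is ℤ[(1+√-291)/2] with discriminant -291.
79 ∤ -291, so 79 is unramified.
(-291/79) = 25^39 mod 79 = 1, giving Legendre symbol 1.
(-291/79) = 1, so 79 splits.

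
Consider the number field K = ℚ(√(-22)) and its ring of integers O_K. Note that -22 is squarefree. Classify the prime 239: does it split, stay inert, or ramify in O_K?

p is inert

Since -22 ≢ 1 mod 4, the ring of integers is ℤ[√-22] with discriminant 4·(-22) = -88.
Since gcd(239, -88) = 1 the prime 239 does not ramify.
Euler's criterion: (-22)^119 mod 239 = 238. Thus (-22|239) = -1.
(-22/239) = -1, so 239 is inert.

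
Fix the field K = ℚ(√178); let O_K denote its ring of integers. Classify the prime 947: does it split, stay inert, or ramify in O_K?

remains prime (inert)

Since 178 ≢ 1 mod 4, the ring of integers is ℤ[√178] with discriminant 4·178 = 712.
947 ∤ 712, so 947 is unramified.
Euler's criterion: 178^473 mod 947 = 946. Thus (178|947) = -1.
(178/947) = -1, so 947 is inert.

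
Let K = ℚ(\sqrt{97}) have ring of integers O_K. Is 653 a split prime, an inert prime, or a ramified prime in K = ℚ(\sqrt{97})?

inert

d = 97 ≡ 1 (mod 4), so O_K = ℤ[(1+√97)/2] and disc(K) = d = 97.
653 ∤ 97, so 653 is unramified.
Euler's criterion: 97^326 mod 653 = 652. Thus (97|653) = -1.
(97/653) = -1, so 653 is inert.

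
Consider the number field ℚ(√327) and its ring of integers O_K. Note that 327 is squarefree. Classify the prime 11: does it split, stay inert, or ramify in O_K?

11 remains inert

Since 327 ≢ 1 mod 4, the ring of integers is ℤ[√327] with discriminant 4·327 = 1308.
disc(K) = 1308 is not divisible by 11; 11 is unramified.
(327/11) = 8^5 mod 11 = 10, giving Legendre symbol -1.
(327/11) = -1, so 11 is inert.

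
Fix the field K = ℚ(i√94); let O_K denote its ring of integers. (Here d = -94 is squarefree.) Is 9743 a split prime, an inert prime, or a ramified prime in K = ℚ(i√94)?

Since -94 ≢ 1 mod 4, the ring of integers is ℤ[√-94] with discriminant 4·(-94) = -376.
disc(K) = -376 is not divisible by 9743; 9743 is unramified.
Euler's criterion: (-94)^4871 mod 9743 = 1. Thus (-94|9743) = 1.
d is a quadratic residue mod p, hence 9743 splits in O_K.

splits completely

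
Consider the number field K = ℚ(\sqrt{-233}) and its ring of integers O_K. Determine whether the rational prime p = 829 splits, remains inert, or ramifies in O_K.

inert

Since -233 ≢ 1 mod 4, the ring of integers is ℤ[√-233] with discriminant 4·(-233) = -932.
829 ∤ -932, so 829 is unramified.
Legendre symbol by Euler's criterion: (-233/829) ≡ (-233)^414 ≡ 828 (mod 829), i.e. (-233/829) = -1.
Legendre symbol -1 ⇒ 829 is inert.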